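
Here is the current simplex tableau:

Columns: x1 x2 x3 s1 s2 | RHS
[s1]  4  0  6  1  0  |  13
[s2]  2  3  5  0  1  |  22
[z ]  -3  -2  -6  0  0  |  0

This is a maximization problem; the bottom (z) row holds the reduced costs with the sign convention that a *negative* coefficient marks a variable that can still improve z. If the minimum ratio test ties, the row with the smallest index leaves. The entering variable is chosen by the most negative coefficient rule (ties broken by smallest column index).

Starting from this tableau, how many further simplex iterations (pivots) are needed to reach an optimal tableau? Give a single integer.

2

pivot: x3 in, s1 out → z = 13
pivot: x2 in, s2 out → z = 184/9
No improving column remains; optimal.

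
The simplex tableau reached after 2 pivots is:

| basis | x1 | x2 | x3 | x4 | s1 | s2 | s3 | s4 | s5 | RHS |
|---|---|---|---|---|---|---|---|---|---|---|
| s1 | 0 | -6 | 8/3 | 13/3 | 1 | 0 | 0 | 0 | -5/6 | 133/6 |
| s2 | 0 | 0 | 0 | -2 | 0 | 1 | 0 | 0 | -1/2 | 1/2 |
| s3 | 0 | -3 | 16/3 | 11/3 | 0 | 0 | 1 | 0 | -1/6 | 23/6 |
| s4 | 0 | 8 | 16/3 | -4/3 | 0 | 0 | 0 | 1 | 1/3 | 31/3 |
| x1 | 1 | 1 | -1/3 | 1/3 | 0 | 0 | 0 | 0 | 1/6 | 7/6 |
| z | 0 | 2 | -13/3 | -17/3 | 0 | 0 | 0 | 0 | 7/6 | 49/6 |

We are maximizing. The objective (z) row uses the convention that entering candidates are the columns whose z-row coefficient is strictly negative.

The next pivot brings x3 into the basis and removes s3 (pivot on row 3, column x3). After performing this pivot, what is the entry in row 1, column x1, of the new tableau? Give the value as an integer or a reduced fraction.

0

Pivot element is row 3, column x3: 16/3.
Normalize row 3: new (row 3, x1) = 0/(16/3) = 0.
row 1 ← row 1 − (8/3)·(new row 3): 0 − (8/3)·0 = 0.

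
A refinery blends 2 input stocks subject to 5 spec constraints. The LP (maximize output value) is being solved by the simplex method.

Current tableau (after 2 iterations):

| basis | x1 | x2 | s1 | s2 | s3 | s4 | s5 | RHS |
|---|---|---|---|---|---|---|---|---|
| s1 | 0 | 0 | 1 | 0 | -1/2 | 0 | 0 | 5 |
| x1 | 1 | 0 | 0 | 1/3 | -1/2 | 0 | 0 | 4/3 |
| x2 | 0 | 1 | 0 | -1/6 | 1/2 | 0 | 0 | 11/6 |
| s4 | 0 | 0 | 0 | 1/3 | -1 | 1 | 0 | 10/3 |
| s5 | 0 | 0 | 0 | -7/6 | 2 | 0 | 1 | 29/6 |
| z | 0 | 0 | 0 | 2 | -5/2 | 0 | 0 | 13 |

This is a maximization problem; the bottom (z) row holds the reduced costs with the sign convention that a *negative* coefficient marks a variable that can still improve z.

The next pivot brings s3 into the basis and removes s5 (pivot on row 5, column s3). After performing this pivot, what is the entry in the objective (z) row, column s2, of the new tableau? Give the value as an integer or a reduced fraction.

Pivot element is row 5, column s3: 2.
Normalize row 5: new (row 5, s2) = (-7/6)/2 = -7/12.
z-row ← z-row − (-5/2)·(new row 5): 2 − (-5/2)·(-7/12) = 13/24.

13/24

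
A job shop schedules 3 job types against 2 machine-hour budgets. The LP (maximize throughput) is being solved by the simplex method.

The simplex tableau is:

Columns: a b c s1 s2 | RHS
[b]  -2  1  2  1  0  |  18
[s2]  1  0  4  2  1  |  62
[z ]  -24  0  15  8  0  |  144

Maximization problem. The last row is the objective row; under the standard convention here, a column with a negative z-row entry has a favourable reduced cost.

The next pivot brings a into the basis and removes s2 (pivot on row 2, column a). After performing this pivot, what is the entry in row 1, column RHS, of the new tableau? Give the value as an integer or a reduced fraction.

142

Pivot element is row 2, column a: 1.
Normalize row 2: new (row 2, RHS) = 62/1 = 62.
row 1 ← row 1 − (-2)·(new row 2): 18 − (-2)·62 = 142.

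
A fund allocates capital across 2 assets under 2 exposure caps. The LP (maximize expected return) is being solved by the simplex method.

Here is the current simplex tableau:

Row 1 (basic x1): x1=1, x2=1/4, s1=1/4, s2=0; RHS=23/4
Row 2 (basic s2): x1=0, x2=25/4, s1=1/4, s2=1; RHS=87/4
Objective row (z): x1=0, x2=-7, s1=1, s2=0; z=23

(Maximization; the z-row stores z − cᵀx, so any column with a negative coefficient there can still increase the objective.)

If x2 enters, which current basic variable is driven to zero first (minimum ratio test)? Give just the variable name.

s2

Ratios: row 1 (x1): (23/4)/(1/4) = 23; row 2 (s2): (87/4)/(25/4) = 87/25.
Minimum ratio 87/25 is in the s2 row, so s2 leaves.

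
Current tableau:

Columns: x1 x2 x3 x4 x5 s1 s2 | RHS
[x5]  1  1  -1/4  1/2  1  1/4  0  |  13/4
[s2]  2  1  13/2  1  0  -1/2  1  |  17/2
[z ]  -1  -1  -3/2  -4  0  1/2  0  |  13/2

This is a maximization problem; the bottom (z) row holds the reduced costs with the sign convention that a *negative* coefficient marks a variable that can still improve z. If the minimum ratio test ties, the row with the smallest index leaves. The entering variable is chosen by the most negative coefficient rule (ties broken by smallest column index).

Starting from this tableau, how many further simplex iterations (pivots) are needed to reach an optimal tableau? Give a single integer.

pivot: x4 in, x5 out → z = 65/2
pivot: x3 in, s2 out → z = 67/2
No improving column remains; optimal.

2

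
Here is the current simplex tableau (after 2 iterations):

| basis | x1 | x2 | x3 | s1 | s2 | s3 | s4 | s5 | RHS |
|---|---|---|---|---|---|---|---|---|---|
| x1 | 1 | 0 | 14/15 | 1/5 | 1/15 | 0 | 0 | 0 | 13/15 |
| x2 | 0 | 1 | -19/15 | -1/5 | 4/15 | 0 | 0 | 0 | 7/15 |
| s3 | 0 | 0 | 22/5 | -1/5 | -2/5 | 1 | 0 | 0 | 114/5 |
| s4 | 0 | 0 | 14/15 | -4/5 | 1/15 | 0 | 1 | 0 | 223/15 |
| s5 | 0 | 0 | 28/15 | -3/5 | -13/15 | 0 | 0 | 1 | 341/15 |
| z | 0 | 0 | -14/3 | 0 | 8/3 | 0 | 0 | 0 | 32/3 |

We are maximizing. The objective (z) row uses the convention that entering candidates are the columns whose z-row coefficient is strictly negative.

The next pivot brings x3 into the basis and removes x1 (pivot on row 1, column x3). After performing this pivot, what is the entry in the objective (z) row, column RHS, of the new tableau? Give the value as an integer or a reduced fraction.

15

Pivot element is row 1, column x3: 14/15.
Normalize row 1: new (row 1, RHS) = (13/15)/(14/15) = 13/14.
z-row ← z-row − (-14/3)·(new row 1): 32/3 − (-14/3)·(13/14) = 15.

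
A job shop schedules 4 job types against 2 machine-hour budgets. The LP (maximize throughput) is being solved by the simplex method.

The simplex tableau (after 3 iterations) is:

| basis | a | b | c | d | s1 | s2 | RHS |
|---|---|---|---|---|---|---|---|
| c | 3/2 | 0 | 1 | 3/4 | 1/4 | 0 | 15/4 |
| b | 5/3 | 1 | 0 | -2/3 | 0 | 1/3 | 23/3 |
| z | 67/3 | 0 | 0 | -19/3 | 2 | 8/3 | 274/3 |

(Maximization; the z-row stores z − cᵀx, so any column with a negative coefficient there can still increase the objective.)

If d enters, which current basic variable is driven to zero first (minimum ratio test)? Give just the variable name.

c

Ratios: row 1 (c): (15/4)/(3/4) = 5; row 2 (b): entry -2/3 ≤ 0, skip.
Minimum ratio 5 is in the c row, so c leaves.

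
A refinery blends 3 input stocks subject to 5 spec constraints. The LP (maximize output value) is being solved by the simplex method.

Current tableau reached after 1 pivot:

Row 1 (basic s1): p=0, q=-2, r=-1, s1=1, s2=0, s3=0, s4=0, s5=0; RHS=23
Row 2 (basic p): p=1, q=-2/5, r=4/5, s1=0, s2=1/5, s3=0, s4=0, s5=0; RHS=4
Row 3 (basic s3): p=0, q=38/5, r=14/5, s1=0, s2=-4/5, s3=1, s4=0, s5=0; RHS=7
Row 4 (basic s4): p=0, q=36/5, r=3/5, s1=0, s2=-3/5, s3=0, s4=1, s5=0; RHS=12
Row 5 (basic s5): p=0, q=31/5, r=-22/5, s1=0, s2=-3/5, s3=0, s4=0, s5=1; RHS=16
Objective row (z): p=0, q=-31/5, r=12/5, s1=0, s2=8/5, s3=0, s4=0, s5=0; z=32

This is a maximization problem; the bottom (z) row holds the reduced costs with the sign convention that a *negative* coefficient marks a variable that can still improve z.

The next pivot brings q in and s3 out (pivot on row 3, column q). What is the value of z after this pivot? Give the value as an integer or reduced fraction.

1433/38

Minimum ratio for q: 7/(38/5) = 35/38.
z changes by −(z-row coeff of q)·ratio = −(-31/5)·(35/38) = 217/38.
New z = 32 + (217/38) = 1433/38.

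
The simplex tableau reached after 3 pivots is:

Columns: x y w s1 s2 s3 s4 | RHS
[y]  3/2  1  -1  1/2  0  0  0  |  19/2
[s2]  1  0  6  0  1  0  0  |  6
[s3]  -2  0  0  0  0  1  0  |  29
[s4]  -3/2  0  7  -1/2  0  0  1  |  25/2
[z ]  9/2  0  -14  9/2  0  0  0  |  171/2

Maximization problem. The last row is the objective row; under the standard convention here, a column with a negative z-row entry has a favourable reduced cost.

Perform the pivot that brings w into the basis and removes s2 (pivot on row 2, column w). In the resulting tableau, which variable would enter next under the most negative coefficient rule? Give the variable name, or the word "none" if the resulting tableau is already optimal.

Pivot element 6. New z-row = old z-row − (-14)·(row 2/6).
Updated z-row coefficients: x: 41/6, y: 0, w: 0, s1: 9/2, s2: 7/3, s3: 0, s4: 0.
No coefficient is strictly negative; the tableau after this pivot is optimal.

none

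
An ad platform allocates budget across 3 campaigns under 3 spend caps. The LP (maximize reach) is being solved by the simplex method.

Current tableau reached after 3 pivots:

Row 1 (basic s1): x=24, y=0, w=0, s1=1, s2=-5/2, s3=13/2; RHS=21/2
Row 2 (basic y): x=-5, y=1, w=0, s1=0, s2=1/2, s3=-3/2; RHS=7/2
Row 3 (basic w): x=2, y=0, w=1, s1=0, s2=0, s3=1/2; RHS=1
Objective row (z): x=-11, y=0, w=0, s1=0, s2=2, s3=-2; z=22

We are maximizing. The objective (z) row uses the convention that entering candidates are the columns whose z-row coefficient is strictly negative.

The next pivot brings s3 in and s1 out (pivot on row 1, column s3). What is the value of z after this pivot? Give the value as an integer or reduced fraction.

Minimum ratio for s3: (21/2)/(13/2) = 21/13.
z changes by −(z-row coeff of s3)·ratio = −(-2)·(21/13) = 42/13.
New z = 22 + (42/13) = 328/13.

328/13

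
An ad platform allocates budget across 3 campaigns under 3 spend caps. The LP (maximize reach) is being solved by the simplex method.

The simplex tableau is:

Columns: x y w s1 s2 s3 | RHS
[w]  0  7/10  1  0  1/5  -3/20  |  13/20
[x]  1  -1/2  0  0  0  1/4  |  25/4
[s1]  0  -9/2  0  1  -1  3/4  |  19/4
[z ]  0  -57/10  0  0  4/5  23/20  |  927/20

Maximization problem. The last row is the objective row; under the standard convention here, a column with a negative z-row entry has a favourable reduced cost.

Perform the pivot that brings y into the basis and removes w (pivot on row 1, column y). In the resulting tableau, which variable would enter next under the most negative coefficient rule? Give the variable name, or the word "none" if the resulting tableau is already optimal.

s3

Pivot element 7/10. New z-row = old z-row − (-57/10)·(row 1/(7/10)).
Updated z-row coefficients: x: 0, y: 0, w: 57/7, s1: 0, s2: 17/7, s3: -1/14.
The most negative is -1/14 in column s3, so s3 would enter next.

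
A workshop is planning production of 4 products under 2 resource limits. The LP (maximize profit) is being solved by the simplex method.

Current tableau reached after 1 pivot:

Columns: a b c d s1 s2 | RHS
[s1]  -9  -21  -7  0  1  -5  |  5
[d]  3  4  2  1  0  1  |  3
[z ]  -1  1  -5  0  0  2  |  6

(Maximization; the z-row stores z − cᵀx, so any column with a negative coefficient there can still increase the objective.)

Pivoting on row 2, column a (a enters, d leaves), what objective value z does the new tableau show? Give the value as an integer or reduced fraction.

Minimum ratio for a: 3/3 = 1.
z changes by −(z-row coeff of a)·ratio = −(-1)·1 = 1.
New z = 6 + 1 = 7.

7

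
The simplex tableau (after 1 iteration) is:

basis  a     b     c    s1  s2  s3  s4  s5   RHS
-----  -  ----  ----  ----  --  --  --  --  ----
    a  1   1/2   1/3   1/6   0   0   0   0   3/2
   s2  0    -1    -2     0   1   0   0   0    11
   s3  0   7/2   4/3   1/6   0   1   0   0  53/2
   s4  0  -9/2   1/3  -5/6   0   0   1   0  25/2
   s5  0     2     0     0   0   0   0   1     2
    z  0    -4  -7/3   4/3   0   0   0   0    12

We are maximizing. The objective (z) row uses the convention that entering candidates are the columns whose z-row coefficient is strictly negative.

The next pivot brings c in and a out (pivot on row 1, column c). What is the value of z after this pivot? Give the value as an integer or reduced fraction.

45/2

Minimum ratio for c: (3/2)/(1/3) = 9/2.
z changes by −(z-row coeff of c)·ratio = −(-7/3)·(9/2) = 21/2.
New z = 12 + (21/2) = 45/2.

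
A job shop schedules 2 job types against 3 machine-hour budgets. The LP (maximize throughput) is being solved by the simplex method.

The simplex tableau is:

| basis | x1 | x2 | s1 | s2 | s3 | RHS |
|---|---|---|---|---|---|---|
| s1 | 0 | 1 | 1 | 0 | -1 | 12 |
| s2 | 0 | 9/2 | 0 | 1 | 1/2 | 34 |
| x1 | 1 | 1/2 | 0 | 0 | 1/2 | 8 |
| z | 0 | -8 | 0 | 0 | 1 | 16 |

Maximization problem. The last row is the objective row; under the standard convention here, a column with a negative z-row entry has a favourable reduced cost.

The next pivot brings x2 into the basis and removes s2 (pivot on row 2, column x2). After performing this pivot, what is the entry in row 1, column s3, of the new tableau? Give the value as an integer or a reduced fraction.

-10/9

Pivot element is row 2, column x2: 9/2.
Normalize row 2: new (row 2, s3) = (1/2)/(9/2) = 1/9.
row 1 ← row 1 − 1·(new row 2): -1 − 1·(1/9) = -10/9.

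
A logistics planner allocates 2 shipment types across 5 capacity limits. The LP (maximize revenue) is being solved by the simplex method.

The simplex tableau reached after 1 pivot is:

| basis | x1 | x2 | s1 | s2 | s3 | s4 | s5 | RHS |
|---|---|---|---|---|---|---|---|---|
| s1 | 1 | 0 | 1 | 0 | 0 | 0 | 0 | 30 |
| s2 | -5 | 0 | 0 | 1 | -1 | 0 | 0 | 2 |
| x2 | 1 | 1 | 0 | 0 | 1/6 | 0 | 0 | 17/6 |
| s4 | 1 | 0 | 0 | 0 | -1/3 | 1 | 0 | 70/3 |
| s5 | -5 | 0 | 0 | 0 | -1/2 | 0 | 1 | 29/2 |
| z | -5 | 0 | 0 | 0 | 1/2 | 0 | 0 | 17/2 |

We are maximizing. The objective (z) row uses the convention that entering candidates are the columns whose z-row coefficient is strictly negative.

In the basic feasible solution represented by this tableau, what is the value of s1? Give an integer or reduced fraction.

30

s1 is basic (row 1); its value is the RHS of that row: 30.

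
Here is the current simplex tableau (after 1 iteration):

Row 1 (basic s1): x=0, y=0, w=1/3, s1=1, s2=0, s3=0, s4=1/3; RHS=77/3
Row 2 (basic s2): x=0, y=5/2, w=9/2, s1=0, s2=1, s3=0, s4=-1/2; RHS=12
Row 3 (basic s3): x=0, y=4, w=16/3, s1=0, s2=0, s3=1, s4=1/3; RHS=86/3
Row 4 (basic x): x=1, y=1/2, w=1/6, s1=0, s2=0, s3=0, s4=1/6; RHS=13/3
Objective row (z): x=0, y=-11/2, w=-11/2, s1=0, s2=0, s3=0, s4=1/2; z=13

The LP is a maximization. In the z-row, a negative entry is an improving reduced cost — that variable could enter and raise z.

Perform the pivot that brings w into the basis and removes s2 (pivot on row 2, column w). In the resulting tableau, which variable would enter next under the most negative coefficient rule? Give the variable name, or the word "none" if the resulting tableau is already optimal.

y

Pivot element 9/2. New z-row = old z-row − (-11/2)·(row 2/(9/2)).
Updated z-row coefficients: x: 0, y: -22/9, w: 0, s1: 0, s2: 11/9, s3: 0, s4: -1/9.
The most negative is -22/9 in column y, so y would enter next.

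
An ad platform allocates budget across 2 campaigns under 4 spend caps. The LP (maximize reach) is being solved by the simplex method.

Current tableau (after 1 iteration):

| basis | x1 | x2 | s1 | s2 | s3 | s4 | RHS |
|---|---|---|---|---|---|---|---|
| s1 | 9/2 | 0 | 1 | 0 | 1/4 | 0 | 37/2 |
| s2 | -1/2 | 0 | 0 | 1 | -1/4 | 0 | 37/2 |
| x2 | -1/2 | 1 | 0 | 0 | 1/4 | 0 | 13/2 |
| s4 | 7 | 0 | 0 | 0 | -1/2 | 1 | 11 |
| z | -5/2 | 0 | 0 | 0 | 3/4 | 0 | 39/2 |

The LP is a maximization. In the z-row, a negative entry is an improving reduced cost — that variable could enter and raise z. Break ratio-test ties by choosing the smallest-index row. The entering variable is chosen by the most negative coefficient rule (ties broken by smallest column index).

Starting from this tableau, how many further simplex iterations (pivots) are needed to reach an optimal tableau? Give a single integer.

pivot: x1 in, s4 out → z = 164/7
No improving column remains; optimal.

1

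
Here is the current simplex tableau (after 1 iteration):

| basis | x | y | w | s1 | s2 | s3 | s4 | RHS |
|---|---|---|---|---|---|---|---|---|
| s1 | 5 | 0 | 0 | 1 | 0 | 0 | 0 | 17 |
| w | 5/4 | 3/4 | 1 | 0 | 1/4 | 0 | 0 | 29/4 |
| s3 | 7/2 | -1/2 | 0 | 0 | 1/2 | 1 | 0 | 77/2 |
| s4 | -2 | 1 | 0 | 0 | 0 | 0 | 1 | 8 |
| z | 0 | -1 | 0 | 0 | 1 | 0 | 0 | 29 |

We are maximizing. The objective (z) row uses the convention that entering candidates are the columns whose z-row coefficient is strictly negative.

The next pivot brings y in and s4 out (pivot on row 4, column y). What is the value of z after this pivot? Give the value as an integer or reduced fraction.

37

Minimum ratio for y: 8/1 = 8.
z changes by −(z-row coeff of y)·ratio = −(-1)·8 = 8.
New z = 29 + 8 = 37.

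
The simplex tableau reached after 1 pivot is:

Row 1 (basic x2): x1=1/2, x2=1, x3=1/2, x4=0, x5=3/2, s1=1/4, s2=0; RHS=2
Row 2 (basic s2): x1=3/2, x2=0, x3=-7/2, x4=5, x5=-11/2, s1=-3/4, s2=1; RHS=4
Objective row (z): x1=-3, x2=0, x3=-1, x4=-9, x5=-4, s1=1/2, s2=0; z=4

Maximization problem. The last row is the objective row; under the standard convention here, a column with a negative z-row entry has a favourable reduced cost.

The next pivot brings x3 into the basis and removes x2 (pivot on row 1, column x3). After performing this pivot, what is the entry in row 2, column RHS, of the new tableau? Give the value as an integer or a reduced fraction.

18

Pivot element is row 1, column x3: 1/2.
Normalize row 1: new (row 1, RHS) = 2/(1/2) = 4.
row 2 ← row 2 − (-7/2)·(new row 1): 4 − (-7/2)·4 = 18.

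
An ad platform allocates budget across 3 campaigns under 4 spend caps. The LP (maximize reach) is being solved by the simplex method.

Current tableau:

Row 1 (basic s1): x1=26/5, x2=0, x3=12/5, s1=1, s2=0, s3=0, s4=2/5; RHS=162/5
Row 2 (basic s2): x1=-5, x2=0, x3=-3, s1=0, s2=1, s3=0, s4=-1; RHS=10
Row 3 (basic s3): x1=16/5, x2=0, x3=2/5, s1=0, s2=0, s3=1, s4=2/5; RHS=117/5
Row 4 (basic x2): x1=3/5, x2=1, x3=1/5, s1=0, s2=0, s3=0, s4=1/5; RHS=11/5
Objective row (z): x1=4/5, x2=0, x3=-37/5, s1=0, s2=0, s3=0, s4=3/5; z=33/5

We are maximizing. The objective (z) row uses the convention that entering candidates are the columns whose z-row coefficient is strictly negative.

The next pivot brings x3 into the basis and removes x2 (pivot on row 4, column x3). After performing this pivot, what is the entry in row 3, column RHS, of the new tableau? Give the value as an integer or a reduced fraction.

Pivot element is row 4, column x3: 1/5.
Normalize row 4: new (row 4, RHS) = (11/5)/(1/5) = 11.
row 3 ← row 3 − (2/5)·(new row 4): 117/5 − (2/5)·11 = 19.

19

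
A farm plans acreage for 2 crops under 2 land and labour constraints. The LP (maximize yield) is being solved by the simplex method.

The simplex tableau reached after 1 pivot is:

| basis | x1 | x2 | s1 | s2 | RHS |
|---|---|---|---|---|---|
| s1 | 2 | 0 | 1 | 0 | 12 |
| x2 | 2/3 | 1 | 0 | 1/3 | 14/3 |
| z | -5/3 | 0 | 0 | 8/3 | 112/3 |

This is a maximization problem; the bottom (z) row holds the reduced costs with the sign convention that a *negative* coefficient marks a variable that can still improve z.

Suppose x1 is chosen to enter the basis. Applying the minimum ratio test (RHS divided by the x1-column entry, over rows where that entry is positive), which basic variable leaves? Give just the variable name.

s1

Ratios: row 1 (s1): 12/2 = 6; row 2 (x2): (14/3)/(2/3) = 7.
Minimum ratio 6 is in the s1 row, so s1 leaves.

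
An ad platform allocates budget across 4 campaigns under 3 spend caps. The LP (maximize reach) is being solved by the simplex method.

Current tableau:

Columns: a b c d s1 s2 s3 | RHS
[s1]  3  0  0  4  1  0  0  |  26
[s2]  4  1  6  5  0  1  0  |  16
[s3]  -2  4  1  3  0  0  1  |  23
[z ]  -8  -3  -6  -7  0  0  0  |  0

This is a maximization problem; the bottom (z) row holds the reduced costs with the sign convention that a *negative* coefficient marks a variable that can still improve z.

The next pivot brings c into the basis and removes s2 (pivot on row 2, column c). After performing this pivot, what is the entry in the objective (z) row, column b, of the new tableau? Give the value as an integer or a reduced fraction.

-2

Pivot element is row 2, column c: 6.
Normalize row 2: new (row 2, b) = 1/6 = 1/6.
z-row ← z-row − (-6)·(new row 2): -3 − (-6)·(1/6) = -2.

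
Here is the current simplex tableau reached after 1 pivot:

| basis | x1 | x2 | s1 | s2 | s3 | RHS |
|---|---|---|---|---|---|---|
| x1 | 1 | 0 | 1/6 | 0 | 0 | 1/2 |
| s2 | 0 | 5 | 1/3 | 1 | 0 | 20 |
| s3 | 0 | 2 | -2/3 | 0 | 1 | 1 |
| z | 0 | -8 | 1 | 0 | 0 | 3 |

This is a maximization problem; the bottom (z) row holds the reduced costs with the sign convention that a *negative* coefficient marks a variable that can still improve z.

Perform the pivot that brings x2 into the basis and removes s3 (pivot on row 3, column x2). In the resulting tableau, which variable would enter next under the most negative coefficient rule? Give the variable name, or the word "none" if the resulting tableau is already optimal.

s1

Pivot element 2. New z-row = old z-row − (-8)·(row 3/2).
Updated z-row coefficients: x1: 0, x2: 0, s1: -5/3, s2: 0, s3: 4.
The most negative is -5/3 in column s1, so s1 would enter next.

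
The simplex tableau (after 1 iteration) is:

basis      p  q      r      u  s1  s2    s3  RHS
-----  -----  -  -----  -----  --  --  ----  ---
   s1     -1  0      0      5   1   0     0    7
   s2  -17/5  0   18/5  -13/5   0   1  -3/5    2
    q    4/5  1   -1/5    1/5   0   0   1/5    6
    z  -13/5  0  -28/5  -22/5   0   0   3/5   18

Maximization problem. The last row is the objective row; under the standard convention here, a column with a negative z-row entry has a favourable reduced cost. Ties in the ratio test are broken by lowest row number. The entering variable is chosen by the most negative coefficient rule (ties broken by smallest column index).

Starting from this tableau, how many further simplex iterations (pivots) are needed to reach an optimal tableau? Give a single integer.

3

pivot: r in, s2 out → z = 190/9
pivot: u in, s1 out → z = 494/15
pivot: p in, q out → z = 7045/56
No improving column remains; optimal.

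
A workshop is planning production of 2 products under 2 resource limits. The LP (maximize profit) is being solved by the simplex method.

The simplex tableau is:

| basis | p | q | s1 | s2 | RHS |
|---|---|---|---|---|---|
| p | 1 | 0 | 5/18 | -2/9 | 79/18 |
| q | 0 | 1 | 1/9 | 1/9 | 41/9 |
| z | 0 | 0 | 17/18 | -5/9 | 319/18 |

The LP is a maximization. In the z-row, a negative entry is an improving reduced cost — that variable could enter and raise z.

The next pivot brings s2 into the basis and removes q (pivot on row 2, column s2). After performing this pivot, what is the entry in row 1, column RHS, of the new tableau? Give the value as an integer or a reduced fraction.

27/2

Pivot element is row 2, column s2: 1/9.
Normalize row 2: new (row 2, RHS) = (41/9)/(1/9) = 41.
row 1 ← row 1 − (-2/9)·(new row 2): 79/18 − (-2/9)·41 = 27/2.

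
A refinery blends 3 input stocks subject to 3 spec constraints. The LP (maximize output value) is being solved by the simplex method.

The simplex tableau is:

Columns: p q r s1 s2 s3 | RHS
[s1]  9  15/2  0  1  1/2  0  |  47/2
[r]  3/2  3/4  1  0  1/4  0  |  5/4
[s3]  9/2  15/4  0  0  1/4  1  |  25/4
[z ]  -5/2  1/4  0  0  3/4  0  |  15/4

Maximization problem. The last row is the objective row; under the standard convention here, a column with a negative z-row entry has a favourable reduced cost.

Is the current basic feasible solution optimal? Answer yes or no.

Column p has objective-row coefficient -5/2, which is negative; an improving pivot exists, so not yet optimal.

no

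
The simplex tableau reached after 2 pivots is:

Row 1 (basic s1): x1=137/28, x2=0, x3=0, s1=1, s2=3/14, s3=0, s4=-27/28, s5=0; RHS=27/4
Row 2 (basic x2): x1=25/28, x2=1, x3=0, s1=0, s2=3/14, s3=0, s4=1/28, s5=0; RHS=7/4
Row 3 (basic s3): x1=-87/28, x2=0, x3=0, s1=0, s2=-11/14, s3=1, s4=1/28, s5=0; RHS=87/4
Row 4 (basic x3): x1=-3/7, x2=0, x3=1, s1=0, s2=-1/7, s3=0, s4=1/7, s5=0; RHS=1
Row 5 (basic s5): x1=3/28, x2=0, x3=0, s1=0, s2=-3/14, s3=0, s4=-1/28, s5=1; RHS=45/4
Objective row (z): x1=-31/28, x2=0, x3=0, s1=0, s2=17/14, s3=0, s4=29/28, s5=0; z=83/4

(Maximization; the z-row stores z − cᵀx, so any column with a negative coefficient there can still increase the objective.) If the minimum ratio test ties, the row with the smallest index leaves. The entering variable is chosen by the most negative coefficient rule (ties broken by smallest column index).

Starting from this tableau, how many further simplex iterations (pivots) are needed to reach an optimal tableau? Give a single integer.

pivot: x1 in, s1 out → z = 3052/137
No improving column remains; optimal.

1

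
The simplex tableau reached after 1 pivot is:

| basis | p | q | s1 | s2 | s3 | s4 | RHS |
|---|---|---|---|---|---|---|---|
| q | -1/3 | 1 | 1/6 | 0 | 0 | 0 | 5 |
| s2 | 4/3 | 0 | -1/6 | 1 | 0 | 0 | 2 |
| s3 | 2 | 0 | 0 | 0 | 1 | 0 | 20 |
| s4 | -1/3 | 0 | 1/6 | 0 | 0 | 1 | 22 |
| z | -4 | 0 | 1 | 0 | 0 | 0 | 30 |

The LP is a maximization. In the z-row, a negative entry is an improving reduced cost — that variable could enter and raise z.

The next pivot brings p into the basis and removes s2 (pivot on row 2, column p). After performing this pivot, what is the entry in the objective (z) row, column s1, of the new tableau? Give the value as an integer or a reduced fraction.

Pivot element is row 2, column p: 4/3.
Normalize row 2: new (row 2, s1) = (-1/6)/(4/3) = -1/8.
z-row ← z-row − (-4)·(new row 2): 1 − (-4)·(-1/8) = 1/2.

1/2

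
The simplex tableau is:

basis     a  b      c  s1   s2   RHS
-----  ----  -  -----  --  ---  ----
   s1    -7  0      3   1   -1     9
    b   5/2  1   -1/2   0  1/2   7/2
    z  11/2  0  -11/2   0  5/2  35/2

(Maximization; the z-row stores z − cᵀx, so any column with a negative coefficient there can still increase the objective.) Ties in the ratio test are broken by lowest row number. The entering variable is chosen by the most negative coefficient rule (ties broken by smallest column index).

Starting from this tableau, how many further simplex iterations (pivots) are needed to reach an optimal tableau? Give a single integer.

pivot: c in, s1 out → z = 34
pivot: a in, b out → z = 123/2
No improving column remains; optimal.

2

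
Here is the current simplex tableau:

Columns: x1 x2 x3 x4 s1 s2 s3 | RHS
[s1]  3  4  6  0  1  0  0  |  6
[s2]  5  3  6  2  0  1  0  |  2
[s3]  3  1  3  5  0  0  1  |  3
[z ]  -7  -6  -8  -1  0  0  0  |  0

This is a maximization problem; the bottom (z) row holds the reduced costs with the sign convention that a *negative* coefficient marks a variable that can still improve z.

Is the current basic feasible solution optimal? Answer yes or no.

Column x1 has objective-row coefficient -7, which is negative; an improving pivot exists, so not yet optimal.

no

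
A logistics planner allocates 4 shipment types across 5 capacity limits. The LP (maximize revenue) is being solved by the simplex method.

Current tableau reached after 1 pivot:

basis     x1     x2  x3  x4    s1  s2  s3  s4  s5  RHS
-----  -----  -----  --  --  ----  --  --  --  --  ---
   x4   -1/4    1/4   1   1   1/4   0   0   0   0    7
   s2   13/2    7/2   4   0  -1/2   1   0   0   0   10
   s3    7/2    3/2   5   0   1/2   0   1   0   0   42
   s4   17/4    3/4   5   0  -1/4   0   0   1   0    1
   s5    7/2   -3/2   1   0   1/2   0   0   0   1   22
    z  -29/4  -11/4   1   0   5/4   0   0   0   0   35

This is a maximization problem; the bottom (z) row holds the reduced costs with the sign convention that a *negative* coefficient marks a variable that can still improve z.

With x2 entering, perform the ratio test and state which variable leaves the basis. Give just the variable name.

s4

Ratios: row 1 (x4): 7/(1/4) = 28; row 2 (s2): 10/(7/2) = 20/7; row 3 (s3): 42/(3/2) = 28; row 4 (s4): 1/(3/4) = 4/3; row 5 (s5): entry -3/2 ≤ 0, skip.
Minimum ratio 4/3 is in the s4 row, so s4 leaves.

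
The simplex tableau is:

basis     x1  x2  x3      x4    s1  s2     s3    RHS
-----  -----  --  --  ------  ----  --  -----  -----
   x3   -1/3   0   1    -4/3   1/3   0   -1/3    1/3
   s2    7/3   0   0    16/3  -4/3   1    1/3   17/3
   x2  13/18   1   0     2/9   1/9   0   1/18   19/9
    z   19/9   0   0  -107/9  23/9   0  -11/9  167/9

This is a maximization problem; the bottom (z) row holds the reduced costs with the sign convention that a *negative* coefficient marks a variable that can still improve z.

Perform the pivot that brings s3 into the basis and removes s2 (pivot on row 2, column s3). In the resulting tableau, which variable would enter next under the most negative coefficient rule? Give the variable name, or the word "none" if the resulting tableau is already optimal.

s1

Pivot element 1/3. New z-row = old z-row − (-11/9)·(row 2/(1/3)).
Updated z-row coefficients: x1: 32/3, x2: 0, x3: 0, x4: 23/3, s1: -7/3, s2: 11/3, s3: 0.
The most negative is -7/3 in column s1, so s1 would enter next.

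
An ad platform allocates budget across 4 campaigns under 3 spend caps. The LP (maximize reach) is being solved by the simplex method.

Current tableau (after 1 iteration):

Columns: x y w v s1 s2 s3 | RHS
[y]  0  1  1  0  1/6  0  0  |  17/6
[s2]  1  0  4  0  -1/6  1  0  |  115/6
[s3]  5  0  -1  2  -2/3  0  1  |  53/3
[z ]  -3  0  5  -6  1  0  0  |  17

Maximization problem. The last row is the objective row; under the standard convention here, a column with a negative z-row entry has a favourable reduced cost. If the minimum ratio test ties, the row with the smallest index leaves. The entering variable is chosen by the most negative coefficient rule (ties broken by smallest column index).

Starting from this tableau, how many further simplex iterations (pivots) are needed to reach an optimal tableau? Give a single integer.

2

pivot: v in, s3 out → z = 70
pivot: s1 in, y out → z = 87
No improving column remains; optimal.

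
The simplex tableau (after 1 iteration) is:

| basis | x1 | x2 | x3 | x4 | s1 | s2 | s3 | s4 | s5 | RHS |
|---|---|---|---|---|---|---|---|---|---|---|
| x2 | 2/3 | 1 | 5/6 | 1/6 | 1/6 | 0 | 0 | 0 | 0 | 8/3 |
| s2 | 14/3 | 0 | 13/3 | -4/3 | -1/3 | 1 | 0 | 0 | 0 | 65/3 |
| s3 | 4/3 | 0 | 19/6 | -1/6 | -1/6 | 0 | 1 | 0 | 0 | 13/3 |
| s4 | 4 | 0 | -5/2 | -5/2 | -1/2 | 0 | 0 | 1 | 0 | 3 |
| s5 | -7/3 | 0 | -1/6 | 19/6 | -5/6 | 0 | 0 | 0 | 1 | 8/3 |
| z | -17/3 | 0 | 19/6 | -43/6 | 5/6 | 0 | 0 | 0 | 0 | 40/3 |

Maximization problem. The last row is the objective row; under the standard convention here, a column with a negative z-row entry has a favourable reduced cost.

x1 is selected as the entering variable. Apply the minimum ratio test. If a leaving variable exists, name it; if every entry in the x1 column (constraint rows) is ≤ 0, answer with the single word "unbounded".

Ratios: row 1 (x2): (8/3)/(2/3) = 4; row 2 (s2): (65/3)/(14/3) = 65/14; row 3 (s3): (13/3)/(4/3) = 13/4; row 4 (s4): 3/4 = 3/4; row 5 (s5): entry -7/3 ≤ 0, skip.
Minimum ratio is in the s4 row, so s4 leaves.

s4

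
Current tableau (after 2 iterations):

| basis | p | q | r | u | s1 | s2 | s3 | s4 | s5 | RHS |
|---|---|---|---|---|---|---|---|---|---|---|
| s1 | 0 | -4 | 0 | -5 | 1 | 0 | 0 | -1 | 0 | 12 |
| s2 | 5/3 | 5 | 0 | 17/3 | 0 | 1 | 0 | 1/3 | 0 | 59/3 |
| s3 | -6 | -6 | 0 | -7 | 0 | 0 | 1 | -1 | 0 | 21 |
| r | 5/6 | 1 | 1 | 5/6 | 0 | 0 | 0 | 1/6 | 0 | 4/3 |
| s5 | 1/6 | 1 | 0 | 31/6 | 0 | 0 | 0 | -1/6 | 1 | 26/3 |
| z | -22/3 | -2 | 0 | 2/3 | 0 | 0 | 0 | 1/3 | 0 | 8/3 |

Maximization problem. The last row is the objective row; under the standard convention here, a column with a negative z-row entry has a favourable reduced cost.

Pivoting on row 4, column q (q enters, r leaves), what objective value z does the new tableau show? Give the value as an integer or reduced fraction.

16/3

Minimum ratio for q: (4/3)/1 = 4/3.
z changes by −(z-row coeff of q)·ratio = −(-2)·(4/3) = 8/3.
New z = 8/3 + (8/3) = 16/3.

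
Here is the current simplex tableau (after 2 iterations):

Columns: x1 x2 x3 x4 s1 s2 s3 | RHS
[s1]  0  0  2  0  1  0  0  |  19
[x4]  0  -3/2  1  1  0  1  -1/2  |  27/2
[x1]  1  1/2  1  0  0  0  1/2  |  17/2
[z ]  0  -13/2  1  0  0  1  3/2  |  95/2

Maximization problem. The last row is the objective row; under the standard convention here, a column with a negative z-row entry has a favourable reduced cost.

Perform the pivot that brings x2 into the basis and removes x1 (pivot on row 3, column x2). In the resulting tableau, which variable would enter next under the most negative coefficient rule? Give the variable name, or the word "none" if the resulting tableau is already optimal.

Pivot element 1/2. New z-row = old z-row − (-13/2)·(row 3/(1/2)).
Updated z-row coefficients: x1: 13, x2: 0, x3: 14, x4: 0, s1: 0, s2: 1, s3: 8.
No coefficient is strictly negative; the tableau after this pivot is optimal.

none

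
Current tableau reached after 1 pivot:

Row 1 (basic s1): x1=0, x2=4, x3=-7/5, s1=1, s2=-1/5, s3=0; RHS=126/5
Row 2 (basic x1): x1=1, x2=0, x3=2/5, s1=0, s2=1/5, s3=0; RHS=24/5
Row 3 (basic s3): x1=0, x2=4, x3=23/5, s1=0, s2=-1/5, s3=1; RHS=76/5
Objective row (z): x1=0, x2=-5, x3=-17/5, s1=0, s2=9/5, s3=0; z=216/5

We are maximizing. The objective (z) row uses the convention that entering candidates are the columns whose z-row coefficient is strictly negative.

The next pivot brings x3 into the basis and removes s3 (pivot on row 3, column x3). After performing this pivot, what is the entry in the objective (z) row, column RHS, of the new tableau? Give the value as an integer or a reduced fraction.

1252/23

Pivot element is row 3, column x3: 23/5.
Normalize row 3: new (row 3, RHS) = (76/5)/(23/5) = 76/23.
z-row ← z-row − (-17/5)·(new row 3): 216/5 − (-17/5)·(76/23) = 1252/23.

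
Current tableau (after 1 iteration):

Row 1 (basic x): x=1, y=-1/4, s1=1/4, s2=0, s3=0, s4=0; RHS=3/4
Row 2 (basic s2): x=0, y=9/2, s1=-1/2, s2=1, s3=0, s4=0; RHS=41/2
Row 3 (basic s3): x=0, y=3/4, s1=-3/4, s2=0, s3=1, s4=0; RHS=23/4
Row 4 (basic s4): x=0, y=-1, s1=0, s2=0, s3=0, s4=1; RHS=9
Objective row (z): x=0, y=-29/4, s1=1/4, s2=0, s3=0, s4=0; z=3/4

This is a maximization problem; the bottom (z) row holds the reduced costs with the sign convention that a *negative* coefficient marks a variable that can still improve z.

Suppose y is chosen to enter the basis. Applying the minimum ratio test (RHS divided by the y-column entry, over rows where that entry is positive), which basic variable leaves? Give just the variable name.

Ratios: row 1 (x): entry -1/4 ≤ 0, skip; row 2 (s2): (41/2)/(9/2) = 41/9; row 3 (s3): (23/4)/(3/4) = 23/3; row 4 (s4): entry -1 ≤ 0, skip.
Minimum ratio 41/9 is in the s2 row, so s2 leaves.

s2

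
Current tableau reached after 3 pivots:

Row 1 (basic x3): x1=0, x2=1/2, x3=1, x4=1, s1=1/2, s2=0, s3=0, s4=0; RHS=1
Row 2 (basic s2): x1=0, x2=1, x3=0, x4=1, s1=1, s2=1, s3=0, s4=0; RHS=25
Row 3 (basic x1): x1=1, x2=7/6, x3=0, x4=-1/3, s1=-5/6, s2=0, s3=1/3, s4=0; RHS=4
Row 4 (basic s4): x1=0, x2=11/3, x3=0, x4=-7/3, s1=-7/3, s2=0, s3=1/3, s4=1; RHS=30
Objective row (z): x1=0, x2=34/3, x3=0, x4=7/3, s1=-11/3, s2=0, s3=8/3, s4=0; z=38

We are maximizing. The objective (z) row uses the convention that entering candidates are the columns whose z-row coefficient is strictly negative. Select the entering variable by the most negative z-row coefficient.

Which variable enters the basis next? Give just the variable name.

Objective-row coefficients: x1: 0, x2: 34/3, x3: 0, x4: 7/3, s1: -11/3, s2: 0, s3: 8/3, s4: 0.
The most negative is -11/3 in column s1, so s1 enters.

s1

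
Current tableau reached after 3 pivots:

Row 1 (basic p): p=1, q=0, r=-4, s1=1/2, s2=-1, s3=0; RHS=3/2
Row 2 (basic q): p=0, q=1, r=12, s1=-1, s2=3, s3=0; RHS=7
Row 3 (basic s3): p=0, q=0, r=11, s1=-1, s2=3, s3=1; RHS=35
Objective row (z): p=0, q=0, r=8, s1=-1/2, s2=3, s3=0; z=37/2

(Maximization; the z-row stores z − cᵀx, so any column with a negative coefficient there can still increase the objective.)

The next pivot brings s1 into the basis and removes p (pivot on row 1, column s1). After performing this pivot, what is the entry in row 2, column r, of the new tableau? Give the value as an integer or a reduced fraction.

4

Pivot element is row 1, column s1: 1/2.
Normalize row 1: new (row 1, r) = (-4)/(1/2) = -8.
row 2 ← row 2 − (-1)·(new row 1): 12 − (-1)·(-8) = 4.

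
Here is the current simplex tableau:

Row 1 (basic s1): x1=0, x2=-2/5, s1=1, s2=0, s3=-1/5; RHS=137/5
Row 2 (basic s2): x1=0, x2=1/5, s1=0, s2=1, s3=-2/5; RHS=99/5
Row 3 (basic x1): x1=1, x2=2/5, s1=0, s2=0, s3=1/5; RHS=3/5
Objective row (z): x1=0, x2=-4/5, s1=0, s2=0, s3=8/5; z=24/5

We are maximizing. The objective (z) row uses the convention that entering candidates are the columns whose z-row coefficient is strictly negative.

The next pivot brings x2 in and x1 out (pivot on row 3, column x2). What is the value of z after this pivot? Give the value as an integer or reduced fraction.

6

Minimum ratio for x2: (3/5)/(2/5) = 3/2.
z changes by −(z-row coeff of x2)·ratio = −(-4/5)·(3/2) = 6/5.
New z = 24/5 + (6/5) = 6.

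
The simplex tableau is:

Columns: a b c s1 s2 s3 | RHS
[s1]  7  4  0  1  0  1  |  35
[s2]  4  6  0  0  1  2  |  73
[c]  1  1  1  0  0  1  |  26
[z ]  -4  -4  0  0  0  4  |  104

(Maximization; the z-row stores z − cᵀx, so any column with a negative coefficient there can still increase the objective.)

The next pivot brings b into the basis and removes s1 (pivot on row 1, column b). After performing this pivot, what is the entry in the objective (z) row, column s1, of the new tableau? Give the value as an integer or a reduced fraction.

1

Pivot element is row 1, column b: 4.
Normalize row 1: new (row 1, s1) = 1/4 = 1/4.
z-row ← z-row − (-4)·(new row 1): 0 − (-4)·(1/4) = 1.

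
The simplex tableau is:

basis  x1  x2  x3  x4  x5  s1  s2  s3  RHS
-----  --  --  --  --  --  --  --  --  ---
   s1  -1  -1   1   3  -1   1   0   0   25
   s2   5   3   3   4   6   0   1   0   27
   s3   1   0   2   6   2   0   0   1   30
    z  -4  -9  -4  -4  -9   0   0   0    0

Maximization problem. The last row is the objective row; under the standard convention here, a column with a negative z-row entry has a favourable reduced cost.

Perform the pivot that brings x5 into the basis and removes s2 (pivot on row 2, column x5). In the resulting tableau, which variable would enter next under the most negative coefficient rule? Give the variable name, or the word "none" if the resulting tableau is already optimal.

Pivot element 6. New z-row = old z-row − (-9)·(row 2/6).
Updated z-row coefficients: x1: 7/2, x2: -9/2, x3: 1/2, x4: 2, x5: 0, s1: 0, s2: 3/2, s3: 0.
The most negative is -9/2 in column x2, so x2 would enter next.

x2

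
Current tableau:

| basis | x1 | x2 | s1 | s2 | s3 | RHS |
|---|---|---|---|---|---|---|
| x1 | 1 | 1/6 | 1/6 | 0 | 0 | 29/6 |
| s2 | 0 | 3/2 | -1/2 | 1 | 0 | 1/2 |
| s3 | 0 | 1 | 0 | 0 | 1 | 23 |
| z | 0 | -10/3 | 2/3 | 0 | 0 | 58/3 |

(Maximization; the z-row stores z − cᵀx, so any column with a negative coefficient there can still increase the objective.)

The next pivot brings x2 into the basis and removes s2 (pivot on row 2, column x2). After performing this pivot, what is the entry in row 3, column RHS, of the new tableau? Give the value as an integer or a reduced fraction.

68/3

Pivot element is row 2, column x2: 3/2.
Normalize row 2: new (row 2, RHS) = (1/2)/(3/2) = 1/3.
row 3 ← row 3 − 1·(new row 2): 23 − 1·(1/3) = 68/3.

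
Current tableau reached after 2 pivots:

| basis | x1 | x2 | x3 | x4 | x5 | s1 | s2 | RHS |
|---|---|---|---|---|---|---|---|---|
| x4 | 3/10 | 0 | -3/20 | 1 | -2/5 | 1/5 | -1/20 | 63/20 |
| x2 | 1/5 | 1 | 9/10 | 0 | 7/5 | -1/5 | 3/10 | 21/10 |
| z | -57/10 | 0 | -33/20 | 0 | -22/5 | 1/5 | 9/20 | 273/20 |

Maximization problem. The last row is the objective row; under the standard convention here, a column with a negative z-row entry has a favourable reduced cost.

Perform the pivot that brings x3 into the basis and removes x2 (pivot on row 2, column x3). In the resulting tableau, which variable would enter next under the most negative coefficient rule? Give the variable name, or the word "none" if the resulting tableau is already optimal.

x1

Pivot element 9/10. New z-row = old z-row − (-33/20)·(row 2/(9/10)).
Updated z-row coefficients: x1: -16/3, x2: 11/6, x3: 0, x4: 0, x5: -11/6, s1: -1/6, s2: 1.
The most negative is -16/3 in column x1, so x1 would enter next.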